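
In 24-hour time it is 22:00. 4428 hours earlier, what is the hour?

Dividing 4428 by 24 gives quotient 184 and remainder 12.
(22 − 12) mod 24 = 10.

10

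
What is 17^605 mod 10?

Last digits of 7^n: 7, 9, 3, 1 (period 4).
605 leaves remainder 1 on division by 4, so 17^605 ends in 7.

7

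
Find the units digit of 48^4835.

Last digits of 8^n: 8, 4, 2, 6 (period 4).
4835 leaves remainder 3 on division by 4, so 48^4835 ends in 2.

2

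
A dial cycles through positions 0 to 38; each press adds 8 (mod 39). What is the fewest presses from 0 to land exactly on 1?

39 = 4·8 + 7
8 = 1·7 + 1
7 = 7·1 + 0
Back-substituting gives 8·5 ≡ 1 (mod 39).

5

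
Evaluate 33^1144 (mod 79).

1

By repeated squaring mod 79: 33^1≡33, 33^2≡62, 33^4≡52, 33^8≡18, 33^16≡8, 33^32≡64, 33^64≡67, 33^128≡65, 33^256≡38, 33^512≡22, 33^1024≡10.
Since 1144 = 8 + 16 + 32 + 64 + 1024 in binary, 33^1144 ≡ 18·8·64·67·10 ≡ 1 (mod 79).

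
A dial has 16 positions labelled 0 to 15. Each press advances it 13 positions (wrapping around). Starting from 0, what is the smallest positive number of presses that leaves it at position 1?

13·5 = 65 = 4·16 + 1, so 13⁻¹ ≡ 5 (mod 16).

5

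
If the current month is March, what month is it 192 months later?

March

192 = 16·12 + 0, so 192 mod 12 = 0.
March + 0 months → March.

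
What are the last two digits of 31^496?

81

Square-and-reduce mod 100: 31^1≡31, 31^2≡61, 31^4≡21, 31^8≡41, 31^16≡81, 31^32≡61, 31^64≡21, 31^128≡41, 31^256≡81.
Since 496 = 16 + 32 + 64 + 128 + 256 in binary, 31^496 ≡ 81·61·21·41·81 ≡ 81 (mod 100).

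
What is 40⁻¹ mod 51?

37

51 = 1·40 + 11
40 = 3·11 + 7
11 = 1·7 + 4
7 = 1·4 + 3
4 = 1·3 + 1
3 = 3·1 + 0
Back-substituting gives 40·37 ≡ 1 (mod 51).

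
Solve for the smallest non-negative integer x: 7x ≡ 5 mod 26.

7⁻¹ ≡ 15 (mod 26) because 7·15 = 105 = 4·26 + 1.
So x ≡ 15·5 = 75 ≡ 23 (mod 26).
Check: 7·23 = 161 = 6·26 + 5.

23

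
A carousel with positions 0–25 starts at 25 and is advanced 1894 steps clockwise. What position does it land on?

21

1894 mod 26 = 22 (since 72·26 = 1872).
(25 + 22) mod 26 = 21.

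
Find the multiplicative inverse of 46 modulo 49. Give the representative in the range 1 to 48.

16

46·16 = 736 = 15·49 + 1, so 46⁻¹ ≡ 16 (mod 49).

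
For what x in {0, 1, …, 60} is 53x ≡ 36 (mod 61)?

26

53⁻¹ ≡ 38 (mod 61) because 53·38 = 2014 = 33·61 + 1.
Multiplying both sides by 38: x ≡ 38·36 = 1368 ≡ 26 (mod 61).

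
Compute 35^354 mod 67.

15

Square-and-reduce mod 67: 35^1≡35, 35^2≡19, 35^4≡26, 35^8≡6, 35^16≡36, 35^32≡23, 35^64≡60, 35^128≡49, 35^256≡56.
354 = 2 + 32 + 64 + 256, so 35^354 ≡ 19·23·60·56 ≡ 15 (mod 67).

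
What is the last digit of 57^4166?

9

The units digit of 57^n cycles with period 4: 7, 9, 3, 1, …
4166 leaves remainder 2 on division by 4, so 57^4166 ends in 9.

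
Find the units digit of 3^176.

Powers of 3 mod 10 repeat with period 4: 3, 9, 7, 1.
176 leaves remainder 0 on division by 4, so 3^176 ends in 1.

1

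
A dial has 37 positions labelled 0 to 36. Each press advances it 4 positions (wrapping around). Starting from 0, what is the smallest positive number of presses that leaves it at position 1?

4·28 = 112 = 3·37 + 1, so 4⁻¹ ≡ 28 (mod 37).

28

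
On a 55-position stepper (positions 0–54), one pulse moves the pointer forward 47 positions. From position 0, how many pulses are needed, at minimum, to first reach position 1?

55 = 1·47 + 8
47 = 5·8 + 7
8 = 1·7 + 1
7 = 7·1 + 0
Back-substituting gives 47·48 ≡ 1 (mod 55).

48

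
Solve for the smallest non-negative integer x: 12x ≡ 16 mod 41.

15

The inverse of 12 mod 41 is 24 (since 12·24 = 288 ≡ 1).
Multiplying both sides by 24: x ≡ 24·16 = 384 ≡ 15 (mod 41).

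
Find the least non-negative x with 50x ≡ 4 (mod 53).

50⁻¹ ≡ 35 (mod 53) because 50·35 = 1750 = 33·53 + 1.
Multiplying both sides by 35: x ≡ 35·4 = 140 ≡ 34 (mod 53).

34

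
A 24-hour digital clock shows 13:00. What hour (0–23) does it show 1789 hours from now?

2

Dividing 1789 by 24 gives quotient 74 and remainder 13.
(13 + 13) mod 24 = 2.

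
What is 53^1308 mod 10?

Last digits of 3^n: 3, 9, 7, 1 (period 4).
1308 mod 4 = 0, so the last digit matches 3^4 = 1.

1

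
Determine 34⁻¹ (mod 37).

12

37 = 1·34 + 3
34 = 11·3 + 1
3 = 3·1 + 0
Back-substituting gives 34·12 ≡ 1 (mod 37).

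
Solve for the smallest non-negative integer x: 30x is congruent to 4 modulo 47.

44

30⁻¹ ≡ 11 (mod 47) because 30·11 = 330 = 7·47 + 1.
Multiplying both sides by 11: x ≡ 11·4 = 44 ≡ 44 (mod 47).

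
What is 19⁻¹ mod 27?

10

19·10 = 190 = 7·27 + 1, so 19⁻¹ ≡ 10 (mod 27).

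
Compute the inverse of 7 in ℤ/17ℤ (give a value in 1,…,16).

5

7·5 = 35 = 2·17 + 1, so 7⁻¹ ≡ 5 (mod 17).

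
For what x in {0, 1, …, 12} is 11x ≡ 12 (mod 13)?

7

11⁻¹ ≡ 6 (mod 13) because 11·6 = 66 = 5·13 + 1.
So x ≡ 6·12 = 72 ≡ 7 (mod 13).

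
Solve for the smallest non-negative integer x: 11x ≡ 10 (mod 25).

The inverse of 11 mod 25 is 16 (since 11·16 = 176 ≡ 1).
So x ≡ 16·10 = 160 ≡ 10 (mod 25).

10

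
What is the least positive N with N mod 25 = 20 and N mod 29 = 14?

420

x ≡ 20 (mod 25) gives x ∈ {20, 45, 70, 95, 120, 145, 170, 195, …}.
The first of these with x mod 29 = 14 is 420.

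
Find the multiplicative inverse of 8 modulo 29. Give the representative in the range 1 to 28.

11

29 = 3·8 + 5
8 = 1·5 + 3
5 = 1·3 + 2
3 = 1·2 + 1
2 = 2·1 + 0
Back-substituting gives 8·11 ≡ 1 (mod 29).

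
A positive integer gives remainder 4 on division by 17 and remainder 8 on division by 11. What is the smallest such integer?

Since 11·14 ≡ 1 (mod 17), take x = 8 + 11·((4−8)·14 mod 17) = 8 + 11·12 = 140.
Check: 140 mod 17 = 4, 140 mod 11 = 8.

140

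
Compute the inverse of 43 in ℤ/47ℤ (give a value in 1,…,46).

43·35 = 1505 = 32·47 + 1, so 43⁻¹ ≡ 35 (mod 47).

35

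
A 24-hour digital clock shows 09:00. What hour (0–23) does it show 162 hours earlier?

15

Dividing 162 by 24 gives quotient 6 and remainder 18.
(9 − 18) mod 24 = 15.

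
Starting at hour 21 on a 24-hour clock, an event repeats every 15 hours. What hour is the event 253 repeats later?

0

253·15 = 3795.
Dividing 3795 by 24 gives quotient 158 and remainder 3.
(21 + 3) mod 24 = 0.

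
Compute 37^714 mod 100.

89

Square-and-reduce mod 100: 37^1≡37, 37^2≡69, 37^4≡61, 37^8≡21, 37^16≡41, 37^32≡81, 37^64≡61, 37^128≡21, 37^256≡41, 37^512≡81.
Since 714 = 2 + 8 + 64 + 128 + 512 in binary, 37^714 ≡ 69·21·61·21·81 ≡ 89 (mod 100).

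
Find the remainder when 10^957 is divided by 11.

By repeated squaring mod 11: 10^1≡10, 10^2≡1, 10^4≡1, 10^8≡1, 10^16≡1, 10^32≡1, 10^64≡1, 10^128≡1, 10^256≡1, 10^512≡1.
Since 957 = 1 + 4 + 8 + 16 + 32 + 128 + 256 + 512 in binary, 10^957 ≡ 10·1·1·1·1·1·1·1 ≡ 10 (mod 11).

10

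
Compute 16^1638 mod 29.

1

By repeated squaring mod 29: 16^1≡16, 16^2≡24, 16^4≡25, 16^8≡16, 16^16≡24, 16^32≡25, 16^64≡16, 16^128≡24, 16^256≡25, 16^512≡16, 16^1024≡24.
Since 1638 = 2 + 4 + 32 + 64 + 512 + 1024 in binary, 16^1638 ≡ 24·25·25·16·16·24 ≡ 1 (mod 29).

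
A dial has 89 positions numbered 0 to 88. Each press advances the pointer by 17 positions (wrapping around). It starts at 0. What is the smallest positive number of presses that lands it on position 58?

The inverse of 17 mod 89 is 21 (since 17·21 = 357 ≡ 1).
So x ≡ 21·58 = 1218 ≡ 61 (mod 89).
Check: 17·61 = 1037 = 11·89 + 58.

61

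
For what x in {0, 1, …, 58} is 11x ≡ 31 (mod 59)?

11⁻¹ ≡ 43 (mod 59) because 11·43 = 473 = 8·59 + 1.
So x ≡ 43·31 = 1333 ≡ 35 (mod 59).
Check: 11·35 = 385 = 6·59 + 31.

35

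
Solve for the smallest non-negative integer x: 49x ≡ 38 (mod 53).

The inverse of 49 mod 53 is 13 (since 49·13 = 637 ≡ 1).
So x ≡ 13·38 = 494 ≡ 17 (mod 53).
Check: 49·17 = 833 = 15·53 + 38.

17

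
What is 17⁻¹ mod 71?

46

17·46 = 782 = 11·71 + 1, so 17⁻¹ ≡ 46 (mod 71).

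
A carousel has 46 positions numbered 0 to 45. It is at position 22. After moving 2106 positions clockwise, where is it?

12

2106 = 45·46 + 36, so 2106 mod 46 = 36.
(22 + 36) mod 46 = 12.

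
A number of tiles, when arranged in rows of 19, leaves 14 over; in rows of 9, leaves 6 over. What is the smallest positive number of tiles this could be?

33

x ≡ 6 (mod 9) gives x ∈ {6, 15, 24, 33}.
The first of these with x mod 19 = 14 is 33.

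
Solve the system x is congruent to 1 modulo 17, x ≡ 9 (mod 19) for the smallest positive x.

x ≡ 1 (mod 17) gives x ∈ {1, 18, 35, 52, 69, 86, 103, 120, …}.
The first of these with x mod 19 = 9 is 256.

256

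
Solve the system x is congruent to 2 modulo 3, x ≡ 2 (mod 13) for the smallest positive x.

2

x ≡ 2 (mod 3) gives x ∈ {2}.
The first of these with x mod 13 = 2 is 2.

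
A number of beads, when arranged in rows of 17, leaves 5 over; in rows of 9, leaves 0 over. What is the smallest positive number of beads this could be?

x ≡ 0 (mod 9) gives x ∈ {0, 9, 18, 27, 36, 45, 54, 63, …}.
The first of these with x mod 17 = 5 is 90.

90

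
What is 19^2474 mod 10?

1

Last digits of 9^n: 9, 1 (period 2).
2474 leaves remainder 0 on division by 2, so 19^2474 ends in 1.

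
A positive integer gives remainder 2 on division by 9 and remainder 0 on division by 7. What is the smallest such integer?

x ≡ 0 (mod 7) gives x ∈ {0, 7, 14, 21, 28, 35, 42, 49, …}.
The first of these with x mod 9 = 2 is 56.

56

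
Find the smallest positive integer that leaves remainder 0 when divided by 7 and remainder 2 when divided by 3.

14

x ≡ 2 (mod 3) gives x ∈ {2, 5, 8, 11, 14}.
The first of these with x mod 7 = 0 is 14.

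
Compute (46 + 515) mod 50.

515 mod 50 = 15 (since 10·50 = 500).
(46 + 15) mod 50 = 11.

11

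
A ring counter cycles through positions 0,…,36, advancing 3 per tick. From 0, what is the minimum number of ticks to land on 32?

23

3⁻¹ ≡ 25 (mod 37) because 3·25 = 75 = 2·37 + 1.
So x ≡ 25·32 = 800 ≡ 23 (mod 37).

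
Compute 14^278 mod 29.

4

By repeated squaring mod 29: 14^1≡14, 14^2≡22, 14^4≡20, 14^8≡23, 14^16≡7, 14^32≡20, 14^64≡23, 14^128≡7, 14^256≡20.
278 = 2 + 4 + 16 + 256, so 14^278 ≡ 22·20·7·20 ≡ 4 (mod 29).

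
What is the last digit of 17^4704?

1

The units digit of 17^n cycles with period 4: 7, 9, 3, 1, …
4704 mod 4 = 0, so the last digit matches 7^4 = 1.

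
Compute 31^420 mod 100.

1

Successive squares of 31 mod 100: 31^1≡31, 31^2≡61, 31^4≡21, 31^8≡41, 31^16≡81, 31^32≡61, 31^64≡21, 31^128≡41, 31^256≡81.
Since 420 = 4 + 32 + 128 + 256 in binary, 31^420 ≡ 21·61·41·81 ≡ 1 (mod 100).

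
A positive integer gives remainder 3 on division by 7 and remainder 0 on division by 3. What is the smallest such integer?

3

Since 3·5 ≡ 1 (mod 7), take x = 0 + 3·((3−0)·5 mod 7) = 0 + 3·1 = 3.
Check: 3 mod 7 = 3, 3 mod 3 = 0.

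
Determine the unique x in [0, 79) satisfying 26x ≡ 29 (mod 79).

The inverse of 26 mod 79 is 76 (since 26·76 = 1976 ≡ 1).
So x ≡ 76·29 = 2204 ≡ 71 (mod 79).
Check: 26·71 = 1846 = 23·79 + 29.

71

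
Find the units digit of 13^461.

Last digits of 3^n: 3, 9, 7, 1 (period 4).
461 mod 4 = 1, so the last digit matches 3^1 = 3.

3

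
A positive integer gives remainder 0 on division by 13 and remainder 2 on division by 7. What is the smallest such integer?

65

Since 7·2 ≡ 1 (mod 13), take x = 2 + 7·((0−2)·2 mod 13) = 2 + 7·9 = 65.
Check: 65 mod 13 = 0, 65 mod 7 = 2.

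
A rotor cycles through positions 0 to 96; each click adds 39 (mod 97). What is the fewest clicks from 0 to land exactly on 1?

5

97 = 2·39 + 19
39 = 2·19 + 1
19 = 19·1 + 0
Back-substituting gives 39·5 ≡ 1 (mod 97).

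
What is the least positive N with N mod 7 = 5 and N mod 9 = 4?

40

x ≡ 5 (mod 7) gives x ∈ {5, 12, 19, 26, 33, 40}.
The first of these with x mod 9 = 4 is 40.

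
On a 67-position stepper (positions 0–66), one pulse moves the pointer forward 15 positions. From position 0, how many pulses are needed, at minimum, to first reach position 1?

9

15·9 = 135 = 2·67 + 1, so 15⁻¹ ≡ 9 (mod 67).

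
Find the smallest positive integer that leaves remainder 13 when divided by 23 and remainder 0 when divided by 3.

36

x ≡ 0 (mod 3) gives x ∈ {0, 3, 6, 9, 12, 15, 18, 21, …}.
The first of these with x mod 23 = 13 is 36.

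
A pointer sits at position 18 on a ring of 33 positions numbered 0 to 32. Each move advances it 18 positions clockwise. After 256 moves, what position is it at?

256·18 = 4608.
4608 mod 33 = 21 (since 139·33 = 4587).
(18 + 21) mod 33 = 6.

6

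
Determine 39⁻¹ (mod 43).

32

39·32 = 1248 = 29·43 + 1, so 39⁻¹ ≡ 32 (mod 43).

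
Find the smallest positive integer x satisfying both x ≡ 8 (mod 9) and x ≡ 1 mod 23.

Since 23·2 ≡ 1 (mod 9), take x = 1 + 23·((8−1)·2 mod 9) = 1 + 23·5 = 116.
Check: 116 mod 9 = 8, 116 mod 23 = 1.

116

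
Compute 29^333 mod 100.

89

Successive squares of 29 mod 100: 29^1≡29, 29^2≡41, 29^4≡81, 29^8≡61, 29^16≡21, 29^32≡41, 29^64≡81, 29^128≡61, 29^256≡21.
Since 333 = 1 + 4 + 8 + 64 + 256 in binary, 29^333 ≡ 29·81·61·81·21 ≡ 89 (mod 100).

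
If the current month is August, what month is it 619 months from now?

619 = 51·12 + 7, so 619 mod 12 = 7.
August + 7 months → March.

March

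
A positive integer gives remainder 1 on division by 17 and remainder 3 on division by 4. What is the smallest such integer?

Since 4·13 ≡ 1 (mod 17), take x = 3 + 4·((1−3)·13 mod 17) = 3 + 4·8 = 35.
Check: 35 mod 17 = 1, 35 mod 4 = 3.

35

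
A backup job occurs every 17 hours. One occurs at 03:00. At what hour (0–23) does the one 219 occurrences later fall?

219·17 = 3723.
Dividing 3723 by 24 gives quotient 155 and remainder 3.
(3 + 3) mod 24 = 6.

6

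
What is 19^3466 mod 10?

1

Last digits of 9^n: 9, 1 (period 2).
3466 mod 2 = 0, so the last digit matches 9^2 = 1.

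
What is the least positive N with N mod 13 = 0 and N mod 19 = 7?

x ≡ 0 (mod 13) gives x ∈ {0, 13, 26}.
The first of these with x mod 19 = 7 is 26.

26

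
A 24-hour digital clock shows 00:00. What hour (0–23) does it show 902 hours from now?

14

902 mod 24 = 14 (since 37·24 = 888).
(0 + 14) mod 24 = 14.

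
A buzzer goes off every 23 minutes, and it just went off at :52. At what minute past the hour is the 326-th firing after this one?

50

326·23 = 7498.
Dividing 7498 by 60 gives quotient 124 and remainder 58.
(52 + 58) mod 60 = 50.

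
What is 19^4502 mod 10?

Last digits of 9^n: 9, 1 (period 2).
4502 leaves remainder 0 on division by 2, so 19^4502 ends in 1.

1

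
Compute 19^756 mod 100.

81

By repeated squaring mod 100: 19^1≡19, 19^2≡61, 19^4≡21, 19^8≡41, 19^16≡81, 19^32≡61, 19^64≡21, 19^128≡41, 19^256≡81, 19^512≡61.
Since 756 = 4 + 16 + 32 + 64 + 128 + 512 in binary, 19^756 ≡ 21·81·61·21·41·61 ≡ 81 (mod 100).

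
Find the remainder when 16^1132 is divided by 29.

23

By repeated squaring mod 29: 16^1≡16, 16^2≡24, 16^4≡25, 16^8≡16, 16^16≡24, 16^32≡25, 16^64≡16, 16^128≡24, 16^256≡25, 16^512≡16, 16^1024≡24.
Since 1132 = 4 + 8 + 32 + 64 + 1024 in binary, 16^1132 ≡ 25·16·25·16·24 ≡ 23 (mod 29).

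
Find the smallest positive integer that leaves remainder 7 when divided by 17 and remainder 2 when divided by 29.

466

x ≡ 7 (mod 17) gives x ∈ {7, 24, 41, 58, 75, 92, 109, 126, …}.
The first of these with x mod 29 = 2 is 466.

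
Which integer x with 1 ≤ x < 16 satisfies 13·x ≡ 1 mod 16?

13·5 = 65 = 4·16 + 1, so 13⁻¹ ≡ 5 (mod 16).

5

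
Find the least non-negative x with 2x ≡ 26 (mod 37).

2⁻¹ ≡ 19 (mod 37) because 2·19 = 38 = 1·37 + 1.
So x ≡ 19·26 = 494 ≡ 13 (mod 37).

13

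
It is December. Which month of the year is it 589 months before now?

589 − 49·12 = 1, so 589 ≡ 1 (mod 12).
December − 1 month → November.

November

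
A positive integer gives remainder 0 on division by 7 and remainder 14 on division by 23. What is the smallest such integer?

14

Since 23·4 ≡ 1 (mod 7), take x = 14 + 23·((0−14)·4 mod 7) = 14 + 23·0 = 14.
Check: 14 mod 7 = 0, 14 mod 23 = 14.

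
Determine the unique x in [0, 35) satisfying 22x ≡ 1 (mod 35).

8

22⁻¹ ≡ 8 (mod 35) because 22·8 = 176 = 5·35 + 1.
Multiplying both sides by 8: x ≡ 8·1 = 8 ≡ 8 (mod 35).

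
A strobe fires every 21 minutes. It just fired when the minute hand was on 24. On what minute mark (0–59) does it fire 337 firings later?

337·21 = 7077.
Dividing 7077 by 60 gives quotient 117 and remainder 57.
(24 + 57) mod 60 = 21.

21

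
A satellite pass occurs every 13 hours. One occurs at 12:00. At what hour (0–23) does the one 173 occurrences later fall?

5

173·13 = 2249.
2249 = 93·24 + 17, so 2249 mod 24 = 17.
(12 + 17) mod 24 = 5.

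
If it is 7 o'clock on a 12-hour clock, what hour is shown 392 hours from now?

Dividing 392 by 12 gives quotient 32 and remainder 8.
7 + 8 → 3 on a 12-hour dial.

3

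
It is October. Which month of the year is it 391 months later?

May

391 mod 12 = 7 (since 32·12 = 384).
October + 7 months → May.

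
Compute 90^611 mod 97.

By repeated squaring mod 97: 90^1≡90, 90^2≡49, 90^4≡73, 90^8≡91, 90^16≡36, 90^32≡35, 90^64≡61, 90^128≡35, 90^256≡61, 90^512≡35.
Since 611 = 1 + 2 + 32 + 64 + 512 in binary, 90^611 ≡ 90·49·35·61·35 ≡ 23 (mod 97).

23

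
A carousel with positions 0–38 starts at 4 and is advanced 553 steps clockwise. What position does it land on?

11

553 − 14·39 = 7, so 553 ≡ 7 (mod 39).
(4 + 7) mod 39 = 11.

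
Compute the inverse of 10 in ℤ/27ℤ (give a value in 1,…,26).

19

10·19 = 190 = 7·27 + 1, so 10⁻¹ ≡ 19 (mod 27).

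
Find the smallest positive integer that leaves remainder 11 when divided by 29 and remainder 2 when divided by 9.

Since 9·13 ≡ 1 (mod 29), take x = 2 + 9·((11−2)·13 mod 29) = 2 + 9·1 = 11.
Check: 11 mod 29 = 11, 11 mod 9 = 2.

11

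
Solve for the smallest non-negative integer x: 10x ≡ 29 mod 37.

The inverse of 10 mod 37 is 26 (since 10·26 = 260 ≡ 1).
So x ≡ 26·29 = 754 ≡ 14 (mod 37).

14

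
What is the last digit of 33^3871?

The units digit of 33^n cycles with period 4: 3, 9, 7, 1, …
3871 mod 4 = 3, so the last digit matches 3^3 = 7.

7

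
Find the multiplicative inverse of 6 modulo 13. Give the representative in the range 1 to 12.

13 = 2·6 + 1
6 = 6·1 + 0
Back-substituting gives 6·11 ≡ 1 (mod 13).

11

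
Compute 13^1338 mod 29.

16

Square-and-reduce mod 29: 13^1≡13, 13^2≡24, 13^4≡25, 13^8≡16, 13^16≡24, 13^32≡25, 13^64≡16, 13^128≡24, 13^256≡25, 13^512≡16, 13^1024≡24.
Since 1338 = 2 + 8 + 16 + 32 + 256 + 1024 in binary, 13^1338 ≡ 24·16·24·25·25·24 ≡ 16 (mod 29).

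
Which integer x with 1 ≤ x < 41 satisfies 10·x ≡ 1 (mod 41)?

37

10·37 = 370 = 9·41 + 1, so 10⁻¹ ≡ 37 (mod 41).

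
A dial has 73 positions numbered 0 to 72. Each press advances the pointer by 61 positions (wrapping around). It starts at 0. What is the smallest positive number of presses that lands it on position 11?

61⁻¹ ≡ 6 (mod 73) because 61·6 = 366 = 5·73 + 1.
Multiplying both sides by 6: x ≡ 6·11 = 66 ≡ 66 (mod 73).

66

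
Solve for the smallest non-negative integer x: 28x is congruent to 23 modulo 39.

5

The inverse of 28 mod 39 is 7 (since 28·7 = 196 ≡ 1).
Multiplying both sides by 7: x ≡ 7·23 = 161 ≡ 5 (mod 39).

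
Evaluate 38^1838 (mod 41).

By repeated squaring mod 41: 38^1≡38, 38^2≡9, 38^4≡40, 38^8≡1, 38^16≡1, 38^32≡1, 38^64≡1, 38^128≡1, 38^256≡1, 38^512≡1, 38^1024≡1.
Since 1838 = 2 + 4 + 8 + 32 + 256 + 512 + 1024 in binary, 38^1838 ≡ 9·40·1·1·1·1·1 ≡ 32 (mod 41).

32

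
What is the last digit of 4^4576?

The units digit of 4^n cycles with period 2: 4, 6, …
4576 mod 2 = 0, so the last digit matches 4^2 = 6.

6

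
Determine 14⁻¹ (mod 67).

24

14·24 = 336 = 5·67 + 1, so 14⁻¹ ≡ 24 (mod 67).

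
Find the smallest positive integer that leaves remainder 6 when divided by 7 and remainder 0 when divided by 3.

6

x ≡ 0 (mod 3) gives x ∈ {0, 3, 6}.
The first of these with x mod 7 = 6 is 6.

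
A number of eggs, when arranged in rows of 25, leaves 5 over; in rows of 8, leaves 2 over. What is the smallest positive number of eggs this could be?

x ≡ 2 (mod 8) gives x ∈ {2, 10, 18, 26, 34, 42, 50, 58, …}.
The first of these with x mod 25 = 5 is 130.

130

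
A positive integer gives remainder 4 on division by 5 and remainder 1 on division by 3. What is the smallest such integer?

x ≡ 1 (mod 3) gives x ∈ {1, 4}.
The first of these with x mod 5 = 4 is 4.

4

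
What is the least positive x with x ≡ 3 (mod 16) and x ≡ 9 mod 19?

x ≡ 3 (mod 16) gives x ∈ {3, 19, 35, 51, 67, 83, 99, 115, …}.
The first of these with x mod 19 = 9 is 275.

275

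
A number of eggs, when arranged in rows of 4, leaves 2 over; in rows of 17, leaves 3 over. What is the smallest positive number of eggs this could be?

x ≡ 2 (mod 4) gives x ∈ {2, 6, 10, 14, 18, 22, 26, 30, …}.
The first of these with x mod 17 = 3 is 54.

54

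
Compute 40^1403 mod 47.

Successive squares of 40 mod 47: 40^1≡40, 40^2≡2, 40^4≡4, 40^8≡16, 40^16≡21, 40^32≡18, 40^64≡42, 40^128≡25, 40^256≡14, 40^512≡8, 40^1024≡17.
Since 1403 = 1 + 2 + 8 + 16 + 32 + 64 + 256 + 1024 in binary, 40^1403 ≡ 40·2·16·21·18·42·14·17 ≡ 46 (mod 47).

46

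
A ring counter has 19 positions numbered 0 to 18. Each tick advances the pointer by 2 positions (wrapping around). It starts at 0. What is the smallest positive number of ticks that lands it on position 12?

2⁻¹ ≡ 10 (mod 19) because 2·10 = 20 = 1·19 + 1.
Multiplying both sides by 10: x ≡ 10·12 = 120 ≡ 6 (mod 19).
Check: 2·6 = 12 = 0·19 + 12.

6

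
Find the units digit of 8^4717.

8

The units digit of 8^n cycles with period 4: 8, 4, 2, 6, …
4717 mod 4 = 1, so the last digit matches 8^1 = 8.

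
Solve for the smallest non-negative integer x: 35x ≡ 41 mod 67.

35⁻¹ ≡ 23 (mod 67) because 35·23 = 805 = 12·67 + 1.
So x ≡ 23·41 = 943 ≡ 5 (mod 67).

5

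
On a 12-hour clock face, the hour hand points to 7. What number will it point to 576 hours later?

576 = 48·12 + 0, so 576 mod 12 = 0.
7 + 0 → 7 on a 12-hour dial.

7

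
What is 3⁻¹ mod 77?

26

77 = 25·3 + 2
3 = 1·2 + 1
2 = 2·1 + 0
Back-substituting gives 3·26 ≡ 1 (mod 77).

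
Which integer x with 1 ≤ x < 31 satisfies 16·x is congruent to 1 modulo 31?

31 = 1·16 + 15
16 = 1·15 + 1
15 = 15·1 + 0
Back-substituting gives 16·2 ≡ 1 (mod 31).

2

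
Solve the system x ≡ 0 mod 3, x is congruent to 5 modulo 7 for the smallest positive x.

12

x ≡ 0 (mod 3) gives x ∈ {0, 3, 6, 9, 12}.
The first of these with x mod 7 = 5 is 12.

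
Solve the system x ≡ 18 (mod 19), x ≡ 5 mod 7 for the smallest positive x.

75

x ≡ 5 (mod 7) gives x ∈ {5, 12, 19, 26, 33, 40, 47, 54, …}.
The first of these with x mod 19 = 18 is 75.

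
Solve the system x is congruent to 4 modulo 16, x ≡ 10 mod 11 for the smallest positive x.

x ≡ 10 (mod 11) gives x ∈ {10, 21, 32, 43, 54, 65, 76, 87, …}.
The first of these with x mod 16 = 4 is 164.

164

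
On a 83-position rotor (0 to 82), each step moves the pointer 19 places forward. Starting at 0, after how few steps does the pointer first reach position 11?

53

19⁻¹ ≡ 35 (mod 83) because 19·35 = 665 = 8·83 + 1.
Multiplying both sides by 35: x ≡ 35·11 = 385 ≡ 53 (mod 83).
Check: 19·53 = 1007 = 12·83 + 11.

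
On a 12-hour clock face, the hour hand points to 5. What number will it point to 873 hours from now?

873 = 72·12 + 9, so 873 mod 12 = 9.
5 + 9 → 2 on a 12-hour dial.

2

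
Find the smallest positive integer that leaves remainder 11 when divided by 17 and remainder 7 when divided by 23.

283

x ≡ 11 (mod 17) gives x ∈ {11, 28, 45, 62, 79, 96, 113, 130, …}.
The first of these with x mod 23 = 7 is 283.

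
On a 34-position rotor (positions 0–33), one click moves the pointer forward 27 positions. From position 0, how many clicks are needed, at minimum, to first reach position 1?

27·29 = 783 = 23·34 + 1, so 27⁻¹ ≡ 29 (mod 34).

29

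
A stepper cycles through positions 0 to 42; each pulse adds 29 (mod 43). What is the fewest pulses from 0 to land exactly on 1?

3

29·3 = 87 = 2·43 + 1, so 29⁻¹ ≡ 3 (mod 43).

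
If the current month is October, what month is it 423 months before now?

July

Dividing 423 by 12 gives quotient 35 and remainder 3.
October − 3 months → July.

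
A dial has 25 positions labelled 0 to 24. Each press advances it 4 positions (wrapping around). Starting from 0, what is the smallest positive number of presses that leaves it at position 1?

4·19 = 76 = 3·25 + 1, so 4⁻¹ ≡ 19 (mod 25).

19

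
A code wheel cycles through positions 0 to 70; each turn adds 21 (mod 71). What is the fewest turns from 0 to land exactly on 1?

71 = 3·21 + 8
21 = 2·8 + 5
8 = 1·5 + 3
5 = 1·3 + 2
3 = 1·2 + 1
2 = 2·1 + 0
Back-substituting gives 21·44 ≡ 1 (mod 71).

44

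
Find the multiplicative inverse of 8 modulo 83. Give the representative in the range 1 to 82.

52

8·52 = 416 = 5·83 + 1, so 8⁻¹ ≡ 52 (mod 83).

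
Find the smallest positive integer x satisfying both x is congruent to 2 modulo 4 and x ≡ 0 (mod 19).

38

x ≡ 2 (mod 4) gives x ∈ {2, 6, 10, 14, 18, 22, 26, 30, …}.
The first of these with x mod 19 = 0 is 38.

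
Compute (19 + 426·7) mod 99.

31

426·7 = 2982.
Dividing 2982 by 99 gives quotient 30 and remainder 12.
(19 + 12) mod 99 = 31.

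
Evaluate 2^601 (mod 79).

By repeated squaring mod 79: 2^1≡2, 2^2≡4, 2^4≡16, 2^8≡19, 2^16≡45, 2^32≡50, 2^64≡51, 2^128≡73, 2^256≡36, 2^512≡32.
Since 601 = 1 + 8 + 16 + 64 + 512 in binary, 2^601 ≡ 2·19·45·51·32 ≡ 45 (mod 79).

45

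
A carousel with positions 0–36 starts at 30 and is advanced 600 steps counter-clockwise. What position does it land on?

22

600 mod 37 = 8 (since 16·37 = 592).
(30 − 8) mod 37 = 22.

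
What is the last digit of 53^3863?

Last digits of 3^n: 3, 9, 7, 1 (period 4).
3863 leaves remainder 3 on division by 4, so 53^3863 ends in 7.

7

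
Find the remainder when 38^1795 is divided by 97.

13

Successive squares of 38 mod 97: 38^1≡38, 38^2≡86, 38^4≡24, 38^8≡91, 38^16≡36, 38^32≡35, 38^64≡61, 38^128≡35, 38^256≡61, 38^512≡35, 38^1024≡61.
Since 1795 = 1 + 2 + 256 + 512 + 1024 in binary, 38^1795 ≡ 38·86·61·35·61 ≡ 13 (mod 97).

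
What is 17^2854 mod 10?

9

Powers of 7 mod 10 repeat with period 4: 7, 9, 3, 1.
2854 leaves remainder 2 on division by 4, so 17^2854 ends in 9.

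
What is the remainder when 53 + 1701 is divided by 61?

46

1701 mod 61 = 54 (since 27·61 = 1647).
(53 + 54) mod 61 = 46.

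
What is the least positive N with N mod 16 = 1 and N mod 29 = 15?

x ≡ 1 (mod 16) gives x ∈ {1, 17, 33, 49, 65, 81, 97, 113, …}.
The first of these with x mod 29 = 15 is 305.

305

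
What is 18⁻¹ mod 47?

34

18·34 = 612 = 13·47 + 1, so 18⁻¹ ≡ 34 (mod 47).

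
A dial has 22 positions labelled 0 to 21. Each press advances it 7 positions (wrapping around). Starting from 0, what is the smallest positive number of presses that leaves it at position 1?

19

22 = 3·7 + 1
7 = 7·1 + 0
Back-substituting gives 7·19 ≡ 1 (mod 22).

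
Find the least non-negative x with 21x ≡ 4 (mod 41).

21⁻¹ ≡ 2 (mod 41) because 21·2 = 42 = 1·41 + 1.
So x ≡ 2·4 = 8 ≡ 8 (mod 41).
Check: 21·8 = 168 = 4·41 + 4.

8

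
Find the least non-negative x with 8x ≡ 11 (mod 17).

8⁻¹ ≡ 15 (mod 17) because 8·15 = 120 = 7·17 + 1.
Multiplying both sides by 15: x ≡ 15·11 = 165 ≡ 12 (mod 17).

12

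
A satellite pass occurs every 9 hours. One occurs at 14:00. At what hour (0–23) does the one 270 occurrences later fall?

20

270·9 = 2430.
Dividing 2430 by 24 gives quotient 101 and remainder 6.
(14 + 6) mod 24 = 20.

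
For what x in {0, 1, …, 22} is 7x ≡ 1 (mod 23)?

7⁻¹ ≡ 10 (mod 23) because 7·10 = 70 = 3·23 + 1.
Multiplying both sides by 10: x ≡ 10·1 = 10 ≡ 10 (mod 23).

10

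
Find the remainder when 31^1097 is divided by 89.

Square-and-reduce mod 89: 31^1≡31, 31^2≡71, 31^4≡57, 31^8≡45, 31^16≡67, 31^32≡39, 31^64≡8, 31^128≡64, 31^256≡2, 31^512≡4, 31^1024≡16.
Since 1097 = 1 + 8 + 64 + 1024 in binary, 31^1097 ≡ 31·45·8·16 ≡ 26 (mod 89).

26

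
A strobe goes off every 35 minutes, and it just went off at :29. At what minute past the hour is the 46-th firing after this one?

46·35 = 1610.
1610 mod 60 = 50 (since 26·60 = 1560).
(29 + 50) mod 60 = 19.

19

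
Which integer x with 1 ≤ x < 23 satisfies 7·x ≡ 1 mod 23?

10

23 = 3·7 + 2
7 = 3·2 + 1
2 = 2·1 + 0
Back-substituting gives 7·10 ≡ 1 (mod 23).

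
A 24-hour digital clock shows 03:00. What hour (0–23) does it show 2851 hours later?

2851 − 118·24 = 19, so 2851 ≡ 19 (mod 24).
(3 + 19) mod 24 = 22.

22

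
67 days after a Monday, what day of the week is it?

Friday

67 mod 7 = 4 (since 9·7 = 63).
Monday + 4 days → Friday.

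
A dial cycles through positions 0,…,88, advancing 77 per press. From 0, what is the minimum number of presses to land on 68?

77⁻¹ ≡ 37 (mod 89) because 77·37 = 2849 = 32·89 + 1.
So x ≡ 37·68 = 2516 ≡ 24 (mod 89).

24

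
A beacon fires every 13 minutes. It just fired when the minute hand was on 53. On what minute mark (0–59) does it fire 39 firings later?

39·13 = 507.
507 = 8·60 + 27, so 507 mod 60 = 27.
(53 + 27) mod 60 = 20.

20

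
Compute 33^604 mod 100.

Successive squares of 33 mod 100: 33^1≡33, 33^2≡89, 33^4≡21, 33^8≡41, 33^16≡81, 33^32≡61, 33^64≡21, 33^128≡41, 33^256≡81, 33^512≡61.
604 = 4 + 8 + 16 + 64 + 512, so 33^604 ≡ 21·41·81·21·61 ≡ 21 (mod 100).

21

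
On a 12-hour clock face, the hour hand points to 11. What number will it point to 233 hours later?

4

233 = 19·12 + 5, so 233 mod 12 = 5.
11 + 5 → 4 on a 12-hour dial.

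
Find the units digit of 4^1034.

6

Last digits of 4^n: 4, 6 (period 2).
1034 leaves remainder 0 on division by 2, so 4^1034 ends in 6.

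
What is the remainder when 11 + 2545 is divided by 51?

6

Dividing 2545 by 51 gives quotient 49 and remainder 46.
(11 + 46) mod 51 = 6.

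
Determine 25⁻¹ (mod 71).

54

71 = 2·25 + 21
25 = 1·21 + 4
21 = 5·4 + 1
4 = 4·1 + 0
Back-substituting gives 25·54 ≡ 1 (mod 71).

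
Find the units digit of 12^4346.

4

The units digit of 12^n cycles with period 4: 2, 4, 8, 6, …
4346 mod 4 = 2, so the last digit matches 2^2 = 4.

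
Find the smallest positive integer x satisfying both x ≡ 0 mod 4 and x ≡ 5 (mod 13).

44

Since 13·1 ≡ 1 (mod 4), take x = 5 + 13·((0−5)·1 mod 4) = 5 + 13·3 = 44.
Check: 44 mod 4 = 0, 44 mod 13 = 5.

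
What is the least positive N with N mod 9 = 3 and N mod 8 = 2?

x ≡ 2 (mod 8) gives x ∈ {2, 10, 18, 26, 34, 42, 50, 58, …}.
The first of these with x mod 9 = 3 is 66.

66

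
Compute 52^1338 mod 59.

41

Square-and-reduce mod 59: 52^1≡52, 52^2≡49, 52^4≡41, 52^8≡29, 52^16≡15, 52^32≡48, 52^64≡3, 52^128≡9, 52^256≡22, 52^512≡12, 52^1024≡26.
Since 1338 = 2 + 8 + 16 + 32 + 256 + 1024 in binary, 52^1338 ≡ 49·29·15·48·22·26 ≡ 41 (mod 59).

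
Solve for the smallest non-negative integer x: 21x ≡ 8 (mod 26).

21⁻¹ ≡ 5 (mod 26) because 21·5 = 105 = 4·26 + 1.
Multiplying both sides by 5: x ≡ 5·8 = 40 ≡ 14 (mod 26).

14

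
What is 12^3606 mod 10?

Powers of 2 mod 10 repeat with period 4: 2, 4, 8, 6.
3606 mod 4 = 2, so the last digit matches 2^2 = 4.

4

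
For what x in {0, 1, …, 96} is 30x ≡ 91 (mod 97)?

58

The inverse of 30 mod 97 is 55 (since 30·55 = 1650 ≡ 1).
Multiplying both sides by 55: x ≡ 55·91 = 5005 ≡ 58 (mod 97).
Check: 30·58 = 1740 = 17·97 + 91.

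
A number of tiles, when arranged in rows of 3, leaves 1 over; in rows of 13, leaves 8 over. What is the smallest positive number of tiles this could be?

34

Since 13·1 ≡ 1 (mod 3), take x = 8 + 13·((1−8)·1 mod 3) = 8 + 13·2 = 34.
Check: 34 mod 3 = 1, 34 mod 13 = 8.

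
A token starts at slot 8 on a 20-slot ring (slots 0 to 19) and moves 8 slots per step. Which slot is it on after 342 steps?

4

342·8 = 2736.
2736 = 136·20 + 16, so 2736 mod 20 = 16.
(8 + 16) mod 20 = 4.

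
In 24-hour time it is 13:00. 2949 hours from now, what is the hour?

2949 − 122·24 = 21, so 2949 ≡ 21 (mod 24).
(13 + 21) mod 24 = 10.

10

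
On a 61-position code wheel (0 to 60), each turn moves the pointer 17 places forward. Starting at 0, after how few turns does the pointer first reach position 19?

The inverse of 17 mod 61 is 18 (since 17·18 = 306 ≡ 1).
Multiplying both sides by 18: x ≡ 18·19 = 342 ≡ 37 (mod 61).

37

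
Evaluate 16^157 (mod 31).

Successive squares of 16 mod 31: 16^1≡16, 16^2≡8, 16^4≡2, 16^8≡4, 16^16≡16, 16^32≡8, 16^64≡2, 16^128≡4.
157 = 1 + 4 + 8 + 16 + 128, so 16^157 ≡ 16·2·4·16·4 ≡ 8 (mod 31).

8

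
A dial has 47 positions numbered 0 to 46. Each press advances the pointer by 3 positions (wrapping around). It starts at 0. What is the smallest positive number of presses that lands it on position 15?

5

The inverse of 3 mod 47 is 16 (since 3·16 = 48 ≡ 1).
Multiplying both sides by 16: x ≡ 16·15 = 240 ≡ 5 (mod 47).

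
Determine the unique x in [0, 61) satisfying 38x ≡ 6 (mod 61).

38⁻¹ ≡ 53 (mod 61) because 38·53 = 2014 = 33·61 + 1.
So x ≡ 53·6 = 318 ≡ 13 (mod 61).

13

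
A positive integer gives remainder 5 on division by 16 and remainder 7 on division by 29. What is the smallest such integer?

181

Since 29·5 ≡ 1 (mod 16), take x = 7 + 29·((5−7)·5 mod 16) = 7 + 29·6 = 181.
Check: 181 mod 16 = 5, 181 mod 29 = 7.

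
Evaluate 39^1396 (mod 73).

18

Successive squares of 39 mod 73: 39^1≡39, 39^2≡61, 39^4≡71, 39^8≡4, 39^16≡16, 39^32≡37, 39^64≡55, 39^128≡32, 39^256≡2, 39^512≡4, 39^1024≡16.
1396 = 4 + 16 + 32 + 64 + 256 + 1024, so 39^1396 ≡ 71·16·37·55·2·16 ≡ 18 (mod 73).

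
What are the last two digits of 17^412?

By repeated squaring mod 100: 17^1≡17, 17^2≡89, 17^4≡21, 17^8≡41, 17^16≡81, 17^32≡61, 17^64≡21, 17^128≡41, 17^256≡81.
412 = 4 + 8 + 16 + 128 + 256, so 17^412 ≡ 21·41·81·41·81 ≡ 61 (mod 100).

61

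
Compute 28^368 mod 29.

1

Square-and-reduce mod 29: 28^1≡28, 28^2≡1, 28^4≡1, 28^8≡1, 28^16≡1, 28^32≡1, 28^64≡1, 28^128≡1, 28^256≡1.
Since 368 = 16 + 32 + 64 + 256 in binary, 28^368 ≡ 1·1·1·1 ≡ 1 (mod 29).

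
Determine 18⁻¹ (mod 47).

34

47 = 2·18 + 11
18 = 1·11 + 7
11 = 1·7 + 4
7 = 1·4 + 3
4 = 1·3 + 1
3 = 3·1 + 0
Back-substituting gives 18·34 ≡ 1 (mod 47).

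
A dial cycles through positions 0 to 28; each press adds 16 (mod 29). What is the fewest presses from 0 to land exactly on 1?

20

16·20 = 320 = 11·29 + 1, so 16⁻¹ ≡ 20 (mod 29).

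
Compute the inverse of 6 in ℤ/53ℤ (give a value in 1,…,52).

9

53 = 8·6 + 5
6 = 1·5 + 1
5 = 5·1 + 0
Back-substituting gives 6·9 ≡ 1 (mod 53).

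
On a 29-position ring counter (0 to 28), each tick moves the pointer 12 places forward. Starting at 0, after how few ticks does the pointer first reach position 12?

12⁻¹ ≡ 17 (mod 29) because 12·17 = 204 = 7·29 + 1.
So x ≡ 17·12 = 204 ≡ 1 (mod 29).

1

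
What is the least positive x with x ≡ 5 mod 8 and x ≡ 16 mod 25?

141

x ≡ 5 (mod 8) gives x ∈ {5, 13, 21, 29, 37, 45, 53, 61, …}.
The first of these with x mod 25 = 16 is 141.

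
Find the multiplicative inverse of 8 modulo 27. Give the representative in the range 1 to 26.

17

8·17 = 136 = 5·27 + 1, so 8⁻¹ ≡ 17 (mod 27).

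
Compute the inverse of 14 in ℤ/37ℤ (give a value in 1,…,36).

37 = 2·14 + 9
14 = 1·9 + 5
9 = 1·5 + 4
5 = 1·4 + 1
4 = 4·1 + 0
Back-substituting gives 14·8 ≡ 1 (mod 37).

8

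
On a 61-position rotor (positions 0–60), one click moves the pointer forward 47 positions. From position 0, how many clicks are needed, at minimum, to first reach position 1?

13

61 = 1·47 + 14
47 = 3·14 + 5
14 = 2·5 + 4
5 = 1·4 + 1
4 = 4·1 + 0
Back-substituting gives 47·13 ≡ 1 (mod 61).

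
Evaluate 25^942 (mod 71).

57

Successive squares of 25 mod 71: 25^1≡25, 25^2≡57, 25^4≡54, 25^8≡5, 25^16≡25, 25^32≡57, 25^64≡54, 25^128≡5, 25^256≡25, 25^512≡57.
Since 942 = 2 + 4 + 8 + 32 + 128 + 256 + 512 in binary, 25^942 ≡ 57·54·5·57·5·25·57 ≡ 57 (mod 71).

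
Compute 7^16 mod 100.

By repeated squaring mod 100: 7^1≡7, 7^2≡49, 7^4≡1, 7^8≡1, 7^16≡1.
Since 16 = 16 in binary, 7^16 ≡ 1 ≡ 1 (mod 100).

1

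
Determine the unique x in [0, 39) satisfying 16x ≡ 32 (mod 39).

The inverse of 16 mod 39 is 22 (since 16·22 = 352 ≡ 1).
So x ≡ 22·32 = 704 ≡ 2 (mod 39).
Check: 16·2 = 32 = 0·39 + 32.

2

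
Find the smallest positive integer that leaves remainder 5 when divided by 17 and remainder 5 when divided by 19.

Since 19·9 ≡ 1 (mod 17), take x = 5 + 19·((5−5)·9 mod 17) = 5 + 19·0 = 5.
Check: 5 mod 17 = 5, 5 mod 19 = 5.

5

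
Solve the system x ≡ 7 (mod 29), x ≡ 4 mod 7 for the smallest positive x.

123

x ≡ 4 (mod 7) gives x ∈ {4, 11, 18, 25, 32, 39, 46, 53, …}.
The first of these with x mod 29 = 7 is 123.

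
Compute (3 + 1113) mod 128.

92

Dividing 1113 by 128 gives quotient 8 and remainder 89.
(3 + 89) mod 128 = 92.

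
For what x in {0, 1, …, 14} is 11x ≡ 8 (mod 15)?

11⁻¹ ≡ 11 (mod 15) because 11·11 = 121 = 8·15 + 1.
So x ≡ 11·8 = 88 ≡ 13 (mod 15).

13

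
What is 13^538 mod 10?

9

Powers of 3 mod 10 repeat with period 4: 3, 9, 7, 1.
538 leaves remainder 2 on division by 4, so 13^538 ends in 9.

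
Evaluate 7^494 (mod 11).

3

Square-and-reduce mod 11: 7^1≡7, 7^2≡5, 7^4≡3, 7^8≡9, 7^16≡4, 7^32≡5, 7^64≡3, 7^128≡9, 7^256≡4.
Since 494 = 2 + 4 + 8 + 32 + 64 + 128 + 256 in binary, 7^494 ≡ 5·3·9·5·3·9·4 ≡ 3 (mod 11).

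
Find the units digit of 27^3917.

7

Last digits of 7^n: 7, 9, 3, 1 (period 4).
3917 mod 4 = 1, so the last digit matches 7^1 = 7.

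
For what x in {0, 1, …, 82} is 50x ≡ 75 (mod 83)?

43

The inverse of 50 mod 83 is 5 (since 50·5 = 250 ≡ 1).
Multiplying both sides by 5: x ≡ 5·75 = 375 ≡ 43 (mod 83).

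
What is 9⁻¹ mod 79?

79 = 8·9 + 7
9 = 1·7 + 2
7 = 3·2 + 1
2 = 2·1 + 0
Back-substituting gives 9·44 ≡ 1 (mod 79).

44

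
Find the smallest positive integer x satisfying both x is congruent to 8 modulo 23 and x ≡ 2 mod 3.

x ≡ 2 (mod 3) gives x ∈ {2, 5, 8}.
The first of these with x mod 23 = 8 is 8.

8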